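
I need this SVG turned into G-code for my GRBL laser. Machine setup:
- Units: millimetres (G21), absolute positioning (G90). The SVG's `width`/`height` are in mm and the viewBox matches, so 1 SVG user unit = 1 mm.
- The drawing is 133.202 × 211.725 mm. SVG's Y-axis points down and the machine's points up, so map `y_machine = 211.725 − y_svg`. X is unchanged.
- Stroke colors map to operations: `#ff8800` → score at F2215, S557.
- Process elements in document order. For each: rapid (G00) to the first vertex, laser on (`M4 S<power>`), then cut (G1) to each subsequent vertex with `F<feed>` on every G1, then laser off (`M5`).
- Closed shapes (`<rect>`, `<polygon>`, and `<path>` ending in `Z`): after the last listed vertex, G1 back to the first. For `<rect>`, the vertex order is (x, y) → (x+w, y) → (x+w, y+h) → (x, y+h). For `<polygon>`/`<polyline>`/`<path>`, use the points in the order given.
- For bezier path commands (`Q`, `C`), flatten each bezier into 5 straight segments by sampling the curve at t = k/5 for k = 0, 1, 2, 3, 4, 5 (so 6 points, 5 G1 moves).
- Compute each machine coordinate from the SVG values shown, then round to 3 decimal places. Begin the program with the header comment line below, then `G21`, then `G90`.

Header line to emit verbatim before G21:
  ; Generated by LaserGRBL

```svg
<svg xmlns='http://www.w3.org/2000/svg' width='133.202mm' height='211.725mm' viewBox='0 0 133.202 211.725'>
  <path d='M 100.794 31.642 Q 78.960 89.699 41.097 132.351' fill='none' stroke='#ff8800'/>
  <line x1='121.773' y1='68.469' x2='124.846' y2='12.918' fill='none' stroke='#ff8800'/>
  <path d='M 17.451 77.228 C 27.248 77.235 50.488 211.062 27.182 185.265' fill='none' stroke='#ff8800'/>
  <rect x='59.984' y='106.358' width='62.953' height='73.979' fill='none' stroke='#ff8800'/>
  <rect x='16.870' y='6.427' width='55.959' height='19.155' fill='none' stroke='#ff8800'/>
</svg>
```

viewBox `0 0 133.202 211.725` with mm width/height → 1 unit = 1 mm. Flip: y_m = 211.725 − y_svg.

**Shape 1** — `<path>` quadratic bezier, stroke `#ff8800` → score (S557, F2215). Control points (SVG): P0=(100.794,31.642), P1=(78.960,89.699), P2=(41.097,132.351); sampled at t=k/5. Machine vertices: (100.794,180.083) → (91.419,157.476) → (80.762,136.102) → (68.823,115.960) → (55.601,97.051) → (41.097,79.374). Open path.

**Shape 2** — `<line>` line segment, stroke `#ff8800` → score (S557, F2215). Machine vertices: (121.773,143.256) → (124.846,198.807). Open path.

**Shape 3** — `<path>` cubic bezier, stroke `#ff8800` → score (S557, F2215). Control points (SVG): P0=(17.451,77.228), P1=(27.248,77.235), P2=(50.488,211.062), P3=(27.182,185.265); sampled at t=k/5. Machine vertices: (17.451,134.497) → (24.462,120.782) → (31.821,89.035) → (36.646,53.343) → (36.060,27.789) → (27.182,26.460). Open path.

**Shape 4** — `<rect>` rectangle, stroke `#ff8800` → score (S557, F2215). Machine vertices: (59.984,105.367) → (122.937,105.367) → (122.937,31.388) → (59.984,31.388) → (59.984,105.367). Closed: final G1 returns to the first vertex.

**Shape 5** — `<rect>` rectangle, stroke `#ff8800` → score (S557, F2215). Machine vertices: (16.870,205.298) → (72.829,205.298) → (72.829,186.143) → (16.870,186.143) → (16.870,205.298). Closed: final G1 returns to the first vertex.

; Generated by LaserGRBL
G21
G90
G00 X100.794 Y180.083
M4 S557
G1 X91.419 Y157.476 F2215
G1 X80.762 Y136.102 F2215
G1 X68.823 Y115.960 F2215
G1 X55.601 Y97.051 F2215
G1 X41.097 Y79.374 F2215
M5
G00 X121.773 Y143.256
M4 S557
G1 X124.846 Y198.807 F2215
M5
G00 X17.451 Y134.497
M4 S557
G1 X24.462 Y120.782 F2215
G1 X31.821 Y89.035 F2215
G1 X36.646 Y53.343 F2215
G1 X36.060 Y27.789 F2215
G1 X27.182 Y26.460 F2215
M5
G00 X59.984 Y105.367
M4 S557
G1 X122.937 Y105.367 F2215
G1 X122.937 Y31.388 F2215
G1 X59.984 Y31.388 F2215
G1 X59.984 Y105.367 F2215
M5
G00 X16.870 Y205.298
M4 S557
G1 X72.829 Y205.298 F2215
G1 X72.829 Y186.143 F2215
G1 X16.870 Y186.143 F2215
G1 X16.870 Y205.298 F2215
M5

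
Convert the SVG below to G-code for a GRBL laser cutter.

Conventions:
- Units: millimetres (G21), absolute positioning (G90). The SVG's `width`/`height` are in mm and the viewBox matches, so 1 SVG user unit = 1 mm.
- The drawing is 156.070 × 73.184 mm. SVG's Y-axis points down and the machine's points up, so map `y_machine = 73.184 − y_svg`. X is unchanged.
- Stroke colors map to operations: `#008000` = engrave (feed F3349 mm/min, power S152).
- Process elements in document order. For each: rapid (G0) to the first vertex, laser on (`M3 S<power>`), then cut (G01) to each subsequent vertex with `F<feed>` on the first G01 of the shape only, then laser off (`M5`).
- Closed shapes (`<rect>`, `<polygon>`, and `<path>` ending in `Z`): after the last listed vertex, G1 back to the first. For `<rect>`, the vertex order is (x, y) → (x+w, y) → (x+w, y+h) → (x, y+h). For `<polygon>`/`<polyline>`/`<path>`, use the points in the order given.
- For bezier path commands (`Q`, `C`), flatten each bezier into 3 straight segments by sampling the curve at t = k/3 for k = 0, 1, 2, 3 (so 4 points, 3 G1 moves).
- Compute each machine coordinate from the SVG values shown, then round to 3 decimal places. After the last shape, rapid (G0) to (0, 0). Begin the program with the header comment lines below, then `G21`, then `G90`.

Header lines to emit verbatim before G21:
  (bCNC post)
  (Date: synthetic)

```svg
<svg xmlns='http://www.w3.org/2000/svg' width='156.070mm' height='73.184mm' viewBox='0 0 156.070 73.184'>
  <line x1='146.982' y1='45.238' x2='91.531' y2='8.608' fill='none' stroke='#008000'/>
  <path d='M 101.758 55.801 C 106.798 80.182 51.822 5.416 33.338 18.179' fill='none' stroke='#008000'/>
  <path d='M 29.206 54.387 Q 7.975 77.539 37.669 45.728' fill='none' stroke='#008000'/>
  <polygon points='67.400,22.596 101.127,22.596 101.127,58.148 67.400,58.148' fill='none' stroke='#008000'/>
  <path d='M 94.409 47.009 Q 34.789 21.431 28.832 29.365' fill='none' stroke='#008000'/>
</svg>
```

(bCNC post)
(Date: synthetic)
G21
G90
G0 X146.982 Y27.946
M3 S152
G01 X91.531 Y64.576 F3349
M5
G0 X101.758 Y17.383
M3 S152
G01 X90.367 Y19.137 F3349
G01 X60.412 Y45.506
G01 X33.338 Y55.005
M5
G0 X29.206 Y18.797
M3 S152
G01 X20.710 Y9.469 F3349
G01 X23.531 Y12.356
G01 X37.669 Y27.456
M5
G0 X67.400 Y50.588
M3 S152
G01 X101.127 Y50.588 F3349
G01 X101.127 Y15.036
G01 X67.400 Y15.036
G01 X67.400 Y50.588
M5
G0 X94.409 Y26.175
M3 S152
G01 X60.625 Y39.503 F3349
G01 X38.766 Y45.385
G01 X28.832 Y43.819
M5
G0 X0.000 Y0.000

Since the viewBox matches the mm dimensions, user units are millimetres directly. The only transform is the Y-flip y_m = 73.184 − y_svg.

Shape 1 is a line segment drawn with `<line>`. Its stroke #008000 means engrave at S152, F3349. After flipping Y the toolpath is (146.982,27.946) → (91.531,64.576).

Shape 2 is a cubic bezier drawn with `<path>`. Its stroke #008000 means engrave at S152, F3349. After flipping Y the toolpath is (101.758,17.383) → (90.367,19.137) → (60.412,45.506) → (33.338,55.005).

Shape 3 is a quadratic bezier drawn with `<path>`. Its stroke #008000 means engrave at S152, F3349. After flipping Y the toolpath is (29.206,18.797) → (20.710,9.469) → (23.531,12.356) → (37.669,27.456).

Shape 4 is a rectangle drawn with `<polygon>`. Its stroke #008000 means engrave at S152, F3349. After flipping Y the toolpath is (67.400,50.588) → (101.127,50.588) → (101.127,15.036) → (67.400,15.036) → (67.400,50.588), returning to the start.

Shape 5 is a quadratic bezier drawn with `<path>`. Its stroke #008000 means engrave at S152, F3349. After flipping Y the toolpath is (94.409,26.175) → (60.625,39.503) → (38.766,45.385) → (28.832,43.819).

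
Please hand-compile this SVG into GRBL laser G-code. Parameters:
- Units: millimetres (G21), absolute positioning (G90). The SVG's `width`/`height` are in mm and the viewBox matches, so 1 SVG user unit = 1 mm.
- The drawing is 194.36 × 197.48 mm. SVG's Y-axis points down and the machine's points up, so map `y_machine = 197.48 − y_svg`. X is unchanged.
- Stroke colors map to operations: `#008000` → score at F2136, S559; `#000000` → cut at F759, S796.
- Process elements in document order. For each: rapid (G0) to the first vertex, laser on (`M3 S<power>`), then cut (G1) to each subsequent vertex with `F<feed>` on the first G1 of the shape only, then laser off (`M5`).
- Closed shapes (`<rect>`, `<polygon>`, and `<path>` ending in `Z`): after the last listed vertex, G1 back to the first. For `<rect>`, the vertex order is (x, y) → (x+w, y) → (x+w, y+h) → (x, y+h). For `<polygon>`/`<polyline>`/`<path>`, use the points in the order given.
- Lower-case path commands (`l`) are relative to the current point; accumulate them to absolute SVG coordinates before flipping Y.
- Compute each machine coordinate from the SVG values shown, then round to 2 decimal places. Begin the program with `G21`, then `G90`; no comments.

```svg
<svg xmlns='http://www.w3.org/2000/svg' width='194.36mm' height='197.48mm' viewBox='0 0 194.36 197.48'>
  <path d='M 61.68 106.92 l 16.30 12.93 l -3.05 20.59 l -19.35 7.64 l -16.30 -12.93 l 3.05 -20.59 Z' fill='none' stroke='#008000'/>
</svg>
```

viewBox `0 0 194.36 197.48` with mm width/height → 1 unit = 1 mm. Flip: y_m = 197.48 − y_svg.

**Shape 1** — `<path>` regular polygon, stroke `#008000` → score (S559, F2136). Machine vertices: (61.68,90.56) → (77.98,77.63) → (74.93,57.04) → (55.58,49.40) → (39.28,62.33) → (42.33,82.92) → (61.68,90.56). Closed: final G1 returns to the first vertex.

G21
G90
G0 X61.68 Y90.56
M3 S559
G1 X77.98 Y77.63 F2136
G1 X74.93 Y57.04
G1 X55.58 Y49.40
G1 X39.28 Y62.33
G1 X42.33 Y82.92
G1 X61.68 Y90.56
M5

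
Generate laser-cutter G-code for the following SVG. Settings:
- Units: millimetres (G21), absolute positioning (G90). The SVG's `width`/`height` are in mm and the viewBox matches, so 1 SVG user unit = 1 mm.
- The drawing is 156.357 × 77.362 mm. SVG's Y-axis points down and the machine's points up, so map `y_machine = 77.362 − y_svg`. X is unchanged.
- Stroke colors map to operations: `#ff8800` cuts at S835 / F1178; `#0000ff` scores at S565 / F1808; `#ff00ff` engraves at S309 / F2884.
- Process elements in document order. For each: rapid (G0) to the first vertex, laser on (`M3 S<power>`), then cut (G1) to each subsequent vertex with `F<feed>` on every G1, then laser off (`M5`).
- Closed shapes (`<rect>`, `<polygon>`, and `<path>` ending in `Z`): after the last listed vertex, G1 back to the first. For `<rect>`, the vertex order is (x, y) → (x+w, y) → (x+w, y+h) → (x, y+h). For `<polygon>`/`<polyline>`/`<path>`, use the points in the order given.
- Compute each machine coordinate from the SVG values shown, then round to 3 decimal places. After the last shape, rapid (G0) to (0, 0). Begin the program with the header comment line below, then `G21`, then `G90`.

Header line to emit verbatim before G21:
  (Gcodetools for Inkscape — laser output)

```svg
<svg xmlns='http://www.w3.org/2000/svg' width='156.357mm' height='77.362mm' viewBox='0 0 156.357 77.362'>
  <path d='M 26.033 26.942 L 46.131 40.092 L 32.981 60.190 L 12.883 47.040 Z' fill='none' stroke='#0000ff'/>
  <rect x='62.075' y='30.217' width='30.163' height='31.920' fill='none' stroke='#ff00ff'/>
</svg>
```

(Gcodetools for Inkscape — laser output)
G21
G90
G0 X26.033 Y50.420
M3 S565
G1 X46.131 Y37.270 F1808
G1 X32.981 Y17.172 F1808
G1 X12.883 Y30.322 F1808
G1 X26.033 Y50.420 F1808
M5
G0 X62.075 Y47.145
M3 S309
G1 X92.238 Y47.145 F2884
G1 X92.238 Y15.225 F2884
G1 X62.075 Y15.225 F2884
G1 X62.075 Y47.145 F2884
M5
G0 X0.000 Y0.000

Since the viewBox matches the mm dimensions, user units are millimetres directly. The only transform is the Y-flip y_m = 77.362 − y_svg.

Shape 1 is a regular polygon drawn with `<path>`. Its stroke #0000ff means score at S565, F1808. After flipping Y the toolpath is (26.033,50.420) → (46.131,37.270) → (32.981,17.172) → (12.883,30.322) → (26.033,50.420), returning to the start.

Shape 2 is a rectangle drawn with `<rect>`. Its stroke #ff00ff means engrave at S309, F2884. After flipping Y the toolpath is (62.075,47.145) → (92.238,47.145) → (92.238,15.225) → (62.075,15.225) → (62.075,47.145), returning to the start.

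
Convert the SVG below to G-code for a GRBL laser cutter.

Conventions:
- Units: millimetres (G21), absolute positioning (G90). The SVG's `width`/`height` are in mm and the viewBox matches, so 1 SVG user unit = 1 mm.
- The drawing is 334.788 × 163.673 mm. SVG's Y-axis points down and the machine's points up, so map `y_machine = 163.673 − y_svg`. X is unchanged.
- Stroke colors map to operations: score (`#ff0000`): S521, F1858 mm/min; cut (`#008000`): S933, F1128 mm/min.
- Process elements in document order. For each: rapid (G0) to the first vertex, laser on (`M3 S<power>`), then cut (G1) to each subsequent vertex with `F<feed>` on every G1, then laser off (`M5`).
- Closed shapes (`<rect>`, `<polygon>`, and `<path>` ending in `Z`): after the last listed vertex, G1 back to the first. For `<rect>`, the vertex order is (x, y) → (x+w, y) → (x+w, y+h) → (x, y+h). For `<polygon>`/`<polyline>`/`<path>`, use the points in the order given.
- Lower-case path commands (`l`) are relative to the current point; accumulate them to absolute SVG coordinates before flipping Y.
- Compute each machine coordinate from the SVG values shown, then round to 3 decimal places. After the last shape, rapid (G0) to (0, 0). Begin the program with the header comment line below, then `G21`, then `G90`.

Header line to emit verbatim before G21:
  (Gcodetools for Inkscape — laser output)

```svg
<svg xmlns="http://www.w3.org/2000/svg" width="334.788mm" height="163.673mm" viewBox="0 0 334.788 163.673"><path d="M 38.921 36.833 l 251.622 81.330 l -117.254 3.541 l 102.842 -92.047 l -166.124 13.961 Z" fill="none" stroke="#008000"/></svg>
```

(Gcodetools for Inkscape — laser output)
G21
G90
G0 X38.921 Y126.840
M3 S933
G1 X290.543 Y45.510 F1128
G1 X173.289 Y41.969 F1128
G1 X276.131 Y134.016 F1128
G1 X110.007 Y120.055 F1128
G1 X38.921 Y126.840 F1128
M5
G0 X0.000 Y0.000

viewBox `0 0 334.788 163.673` with mm width/height → 1 unit = 1 mm. Flip: y_m = 163.673 − y_svg.

**Shape 1** — `<path>` closed polygon, stroke `#008000` → cut (S933, F1128). Machine vertices: (38.921,126.840) → (290.543,45.510) → (173.289,41.969) → (276.131,134.016) → (110.007,120.055) → (38.921,126.840). Closed: final G1 returns to the first vertex.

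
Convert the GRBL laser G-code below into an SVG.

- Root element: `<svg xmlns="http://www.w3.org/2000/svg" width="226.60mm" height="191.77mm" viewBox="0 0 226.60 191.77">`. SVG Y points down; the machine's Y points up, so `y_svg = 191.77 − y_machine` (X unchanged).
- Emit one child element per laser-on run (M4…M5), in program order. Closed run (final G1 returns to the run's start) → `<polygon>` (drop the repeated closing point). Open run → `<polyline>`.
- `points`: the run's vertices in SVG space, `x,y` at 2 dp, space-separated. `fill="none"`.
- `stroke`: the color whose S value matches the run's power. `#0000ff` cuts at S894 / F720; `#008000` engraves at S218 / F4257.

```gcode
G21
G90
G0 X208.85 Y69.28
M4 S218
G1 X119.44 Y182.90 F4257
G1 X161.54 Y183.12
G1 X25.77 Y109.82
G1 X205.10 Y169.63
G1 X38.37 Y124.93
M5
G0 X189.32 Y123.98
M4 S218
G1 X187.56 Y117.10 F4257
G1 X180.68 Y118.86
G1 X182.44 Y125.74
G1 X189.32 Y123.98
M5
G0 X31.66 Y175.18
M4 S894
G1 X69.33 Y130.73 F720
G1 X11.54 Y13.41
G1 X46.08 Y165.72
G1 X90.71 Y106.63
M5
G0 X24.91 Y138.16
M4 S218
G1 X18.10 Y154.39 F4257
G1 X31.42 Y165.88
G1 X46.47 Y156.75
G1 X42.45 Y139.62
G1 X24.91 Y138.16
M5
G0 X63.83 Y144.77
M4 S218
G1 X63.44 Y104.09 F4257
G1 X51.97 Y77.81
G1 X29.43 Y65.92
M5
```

Machine Y-up, SVG Y-down with viewBox height 191.77, so y_svg = 191.77 − y_machine; X carries over.

Run 1: power S218 maps to stroke `#008000` (engrave). The run is open, so emit a `<polyline>` with points (Y-flipped): 208.85,122.49 119.44,8.87 161.54,8.65 25.77,81.95 205.10,22.14 38.37,66.84.

Run 2: power S218 maps to stroke `#008000` (engrave). The run returns to its start, so emit a `<polygon>` with points (Y-flipped): 189.32,67.79 187.56,74.67 180.68,72.91 182.44,66.03.

Run 3: the run's S894 means `#0000ff` (cut). The run is open, so emit a `<polyline>` with points (Y-flipped): 31.66,16.59 69.33,61.04 11.54,178.36 46.08,26.05 90.71,85.14.

Run 4: S218 ⇒ engrave layer `#008000`. The run returns to its start, so emit a `<polygon>` with points (Y-flipped): 24.91,53.61 18.10,37.38 31.42,25.89 46.47,35.02 42.45,52.15.

Run 5: power S218 maps to stroke `#008000` (engrave). The run is open, so emit a `<polyline>` with points (Y-flipped): 63.83,47.00 63.44,87.68 51.97,113.96 29.43,125.85.

<svg xmlns="http://www.w3.org/2000/svg" width="226.60mm" height="191.77mm" viewBox="0 0 226.60 191.77">
  <polyline points="208.85,122.49 119.44,8.87 161.54,8.65 25.77,81.95 205.10,22.14 38.37,66.84" fill="none" stroke="#008000"/>
  <polygon points="189.32,67.79 187.56,74.67 180.68,72.91 182.44,66.03" fill="none" stroke="#008000"/>
  <polyline points="31.66,16.59 69.33,61.04 11.54,178.36 46.08,26.05 90.71,85.14" fill="none" stroke="#0000ff"/>
  <polygon points="24.91,53.61 18.10,37.38 31.42,25.89 46.47,35.02 42.45,52.15" fill="none" stroke="#008000"/>
  <polyline points="63.83,47.00 63.44,87.68 51.97,113.96 29.43,125.85" fill="none" stroke="#008000"/>
</svg>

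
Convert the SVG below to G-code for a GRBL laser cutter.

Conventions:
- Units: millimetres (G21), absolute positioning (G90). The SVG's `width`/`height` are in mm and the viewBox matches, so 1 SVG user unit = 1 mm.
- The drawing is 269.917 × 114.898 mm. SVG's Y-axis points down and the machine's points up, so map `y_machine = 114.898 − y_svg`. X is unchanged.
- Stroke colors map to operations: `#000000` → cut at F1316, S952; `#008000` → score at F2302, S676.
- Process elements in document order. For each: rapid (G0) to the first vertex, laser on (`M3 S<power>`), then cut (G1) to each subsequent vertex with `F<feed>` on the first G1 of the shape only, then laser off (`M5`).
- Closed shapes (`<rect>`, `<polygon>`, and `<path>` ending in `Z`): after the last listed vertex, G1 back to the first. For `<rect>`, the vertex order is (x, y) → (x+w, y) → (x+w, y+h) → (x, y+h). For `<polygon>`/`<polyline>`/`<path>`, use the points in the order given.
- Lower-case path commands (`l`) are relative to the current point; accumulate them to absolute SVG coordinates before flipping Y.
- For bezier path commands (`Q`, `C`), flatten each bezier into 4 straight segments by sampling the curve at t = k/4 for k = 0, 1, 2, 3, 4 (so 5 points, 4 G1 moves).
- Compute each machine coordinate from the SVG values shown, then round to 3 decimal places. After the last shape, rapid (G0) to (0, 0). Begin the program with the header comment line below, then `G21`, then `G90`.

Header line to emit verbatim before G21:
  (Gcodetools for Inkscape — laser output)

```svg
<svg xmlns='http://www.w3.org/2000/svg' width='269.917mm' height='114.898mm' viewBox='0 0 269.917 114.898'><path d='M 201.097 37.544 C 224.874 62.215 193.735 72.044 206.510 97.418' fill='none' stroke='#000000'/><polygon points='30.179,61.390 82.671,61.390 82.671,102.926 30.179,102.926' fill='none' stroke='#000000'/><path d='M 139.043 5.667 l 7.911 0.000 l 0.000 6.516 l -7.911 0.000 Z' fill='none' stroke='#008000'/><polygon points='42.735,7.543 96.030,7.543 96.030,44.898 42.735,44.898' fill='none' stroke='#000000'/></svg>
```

1 u = 1 mm; y_m = 114.898 − y.

[1] `<path>` cubic bezier, #000000→cut S952 F1316: (201.097,77.354) → (210.177,61.159) → (207.929,47.681) → (203.618,34.071) → (206.510,17.480)

[2] `<polygon>` rectangle, #000000→cut S952 F1316: (30.179,53.508) → (82.671,53.508) → (82.671,11.972) → (30.179,11.972) → (30.179,53.508) (closed)

[3] `<path>` rectangle, #008000→score S676 F2302: (139.043,109.231) → (146.954,109.231) → (146.954,102.715) → (139.043,102.715) → (139.043,109.231) (closed)

[4] `<polygon>` rectangle, #000000→cut S952 F1316: (42.735,107.355) → (96.030,107.355) → (96.030,70.000) → (42.735,70.000) → (42.735,107.355) (closed)

(Gcodetools for Inkscape — laser output)
G21
G90
G0 X201.097 Y77.354
M3 S952
G1 X210.177 Y61.159 F1316
G1 X207.929 Y47.681
G1 X203.618 Y34.071
G1 X206.510 Y17.480
M5
G0 X30.179 Y53.508
M3 S952
G1 X82.671 Y53.508 F1316
G1 X82.671 Y11.972
G1 X30.179 Y11.972
G1 X30.179 Y53.508
M5
G0 X139.043 Y109.231
M3 S676
G1 X146.954 Y109.231 F2302
G1 X146.954 Y102.715
G1 X139.043 Y102.715
G1 X139.043 Y109.231
M5
G0 X42.735 Y107.355
M3 S952
G1 X96.030 Y107.355 F1316
G1 X96.030 Y70.000
G1 X42.735 Y70.000
G1 X42.735 Y107.355
M5
G0 X0.000 Y0.000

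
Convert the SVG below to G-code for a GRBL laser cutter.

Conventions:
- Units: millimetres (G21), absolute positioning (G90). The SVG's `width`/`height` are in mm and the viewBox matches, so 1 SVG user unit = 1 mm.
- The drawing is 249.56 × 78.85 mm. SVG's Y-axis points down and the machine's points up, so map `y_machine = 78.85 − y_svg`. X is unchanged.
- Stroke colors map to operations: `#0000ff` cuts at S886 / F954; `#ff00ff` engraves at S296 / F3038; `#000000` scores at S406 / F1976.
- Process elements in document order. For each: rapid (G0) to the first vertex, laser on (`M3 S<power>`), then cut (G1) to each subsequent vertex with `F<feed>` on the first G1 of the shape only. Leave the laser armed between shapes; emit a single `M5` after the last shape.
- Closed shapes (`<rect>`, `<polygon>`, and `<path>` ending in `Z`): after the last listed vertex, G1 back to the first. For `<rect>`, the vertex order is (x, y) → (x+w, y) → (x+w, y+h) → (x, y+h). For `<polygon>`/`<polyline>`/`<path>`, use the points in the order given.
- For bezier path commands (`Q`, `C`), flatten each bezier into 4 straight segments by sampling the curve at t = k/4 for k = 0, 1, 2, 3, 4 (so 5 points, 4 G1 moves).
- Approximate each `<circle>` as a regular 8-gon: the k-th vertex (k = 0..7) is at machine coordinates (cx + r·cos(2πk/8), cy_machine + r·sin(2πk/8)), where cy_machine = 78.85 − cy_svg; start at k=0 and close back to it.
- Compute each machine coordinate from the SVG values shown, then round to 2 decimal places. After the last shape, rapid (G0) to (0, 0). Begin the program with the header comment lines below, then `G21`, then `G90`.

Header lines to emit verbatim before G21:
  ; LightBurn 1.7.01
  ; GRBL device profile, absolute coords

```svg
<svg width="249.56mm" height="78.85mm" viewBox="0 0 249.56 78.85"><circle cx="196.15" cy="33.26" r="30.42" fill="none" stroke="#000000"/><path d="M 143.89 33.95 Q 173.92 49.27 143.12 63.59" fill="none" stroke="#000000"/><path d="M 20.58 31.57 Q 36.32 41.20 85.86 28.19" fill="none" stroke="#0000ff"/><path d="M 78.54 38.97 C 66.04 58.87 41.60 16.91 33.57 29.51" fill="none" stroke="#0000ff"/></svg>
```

; LightBurn 1.7.01
; GRBL device profile, absolute coords
G21
G90
G0 X226.57 Y45.59
M3 S406
G1 X217.66 Y67.10 F1976
G1 X196.15 Y76.01
G1 X174.64 Y67.10
G1 X165.73 Y45.59
G1 X174.64 Y24.08
G1 X196.15 Y15.17
G1 X217.66 Y24.08
G1 X226.57 Y45.59
G0 X143.89 Y44.90
M3 S406
G1 X155.10 Y37.30 F1976
G1 X158.71 Y29.83
G1 X154.72 Y22.48
G1 X143.12 Y15.26
G0 X20.58 Y47.28
M3 S886
G1 X30.56 Y43.88 F954
G1 X44.77 Y43.31
G1 X63.20 Y45.57
G1 X85.86 Y50.66
G0 X78.54 Y39.88
M3 S886
G1 X67.37 Y34.73 F954
G1 X54.38 Y41.87
G1 X42.23 Y50.38
G1 X33.57 Y49.34
M5
G0 X0.00 Y0.00

1 u = 1 mm; y_m = 78.85 − y.

[1] `<circle>` circle, #000000→score S406 F1976: (226.57,45.59) → (217.66,67.10) → (196.15,76.01) → (174.64,67.10) → (165.73,45.59) → (174.64,24.08) → (196.15,15.17) → (217.66,24.08) → (226.57,45.59) (closed)

[2] `<path>` quadratic bezier, #000000→score S406 F1976: (143.89,44.90) → (155.10,37.30) → (158.71,29.83) → (154.72,22.48) → (143.12,15.26)

[3] `<path>` quadratic bezier, #0000ff→cut S886 F954: (20.58,47.28) → (30.56,43.88) → (44.77,43.31) → (63.20,45.57) → (85.86,50.66)

[4] `<path>` cubic bezier, #0000ff→cut S886 F954: (78.54,39.88) → (67.37,34.73) → (54.38,41.87) → (42.23,50.38) → (33.57,49.34)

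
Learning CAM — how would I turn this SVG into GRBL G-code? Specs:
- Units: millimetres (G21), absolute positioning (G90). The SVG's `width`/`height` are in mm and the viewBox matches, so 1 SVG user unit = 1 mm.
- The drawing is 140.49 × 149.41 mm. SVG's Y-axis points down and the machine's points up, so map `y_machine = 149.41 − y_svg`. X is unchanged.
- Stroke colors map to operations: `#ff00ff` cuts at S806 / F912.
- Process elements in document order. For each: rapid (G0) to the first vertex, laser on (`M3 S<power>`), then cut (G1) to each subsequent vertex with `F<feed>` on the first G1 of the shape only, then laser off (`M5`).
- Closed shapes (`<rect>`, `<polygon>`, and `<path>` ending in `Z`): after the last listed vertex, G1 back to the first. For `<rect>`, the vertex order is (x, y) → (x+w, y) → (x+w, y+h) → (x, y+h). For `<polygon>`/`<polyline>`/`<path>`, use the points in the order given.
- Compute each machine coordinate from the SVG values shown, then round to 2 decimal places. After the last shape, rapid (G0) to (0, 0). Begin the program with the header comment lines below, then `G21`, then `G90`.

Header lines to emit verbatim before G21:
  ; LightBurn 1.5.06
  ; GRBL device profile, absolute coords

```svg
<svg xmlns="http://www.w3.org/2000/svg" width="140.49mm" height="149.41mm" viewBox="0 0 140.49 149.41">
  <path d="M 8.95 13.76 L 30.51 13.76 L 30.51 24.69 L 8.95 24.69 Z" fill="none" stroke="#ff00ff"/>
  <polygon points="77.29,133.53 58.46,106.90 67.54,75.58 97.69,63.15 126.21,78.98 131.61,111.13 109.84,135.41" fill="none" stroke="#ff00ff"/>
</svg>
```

; LightBurn 1.5.06
; GRBL device profile, absolute coords
G21
G90
G0 X8.95 Y135.65
M3 S806
G1 X30.51 Y135.65 F912
G1 X30.51 Y124.72
G1 X8.95 Y124.72
G1 X8.95 Y135.65
M5
G0 X77.29 Y15.88
M3 S806
G1 X58.46 Y42.51 F912
G1 X67.54 Y73.83
G1 X97.69 Y86.26
G1 X126.21 Y70.43
G1 X131.61 Y38.28
G1 X109.84 Y14.00
G1 X77.29 Y15.88
M5
G0 X0.00 Y0.00

Since the viewBox matches the mm dimensions, user units are millimetres directly. The only transform is the Y-flip y_m = 149.41 − y_svg.

Shape 1 is a rectangle drawn with `<path>`. Its stroke #ff00ff means cut at S806, F912. After flipping Y the toolpath is (8.95,135.65) → (30.51,135.65) → (30.51,124.72) → (8.95,124.72) → (8.95,135.65), returning to the start.

Shape 2 is a regular polygon drawn with `<polygon>`. Its stroke #ff00ff means cut at S806, F912. After flipping Y the toolpath is (77.29,15.88) → (58.46,42.51) → (67.54,73.83) → (97.69,86.26) → (126.21,70.43) → (131.61,38.28) → (109.84,14.00) → (77.29,15.88), returning to the start.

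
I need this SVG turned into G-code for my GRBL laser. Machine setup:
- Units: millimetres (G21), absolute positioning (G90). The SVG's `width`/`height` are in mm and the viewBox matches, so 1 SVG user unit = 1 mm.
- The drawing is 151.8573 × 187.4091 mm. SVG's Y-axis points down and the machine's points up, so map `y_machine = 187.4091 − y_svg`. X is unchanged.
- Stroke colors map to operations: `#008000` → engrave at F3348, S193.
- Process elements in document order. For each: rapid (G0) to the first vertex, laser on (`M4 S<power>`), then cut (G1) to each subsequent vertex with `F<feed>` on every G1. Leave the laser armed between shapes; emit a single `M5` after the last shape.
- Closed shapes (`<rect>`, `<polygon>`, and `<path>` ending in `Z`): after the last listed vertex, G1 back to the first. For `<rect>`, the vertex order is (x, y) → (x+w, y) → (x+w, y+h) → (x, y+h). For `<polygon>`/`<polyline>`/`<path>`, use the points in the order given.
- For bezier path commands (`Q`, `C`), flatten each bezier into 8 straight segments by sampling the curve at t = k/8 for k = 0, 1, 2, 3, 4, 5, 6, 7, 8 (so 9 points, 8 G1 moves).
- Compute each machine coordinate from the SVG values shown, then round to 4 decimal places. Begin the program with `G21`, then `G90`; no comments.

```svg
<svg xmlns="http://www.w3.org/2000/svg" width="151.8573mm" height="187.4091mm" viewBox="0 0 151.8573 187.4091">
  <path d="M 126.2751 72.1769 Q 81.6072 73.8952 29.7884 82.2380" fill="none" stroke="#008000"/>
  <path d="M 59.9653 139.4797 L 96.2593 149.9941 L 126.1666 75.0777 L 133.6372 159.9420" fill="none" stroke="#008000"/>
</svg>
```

G21
G90
G0 X126.2751 Y115.2322
M4 S193
G1 X114.9964 Y114.6991 F3348
G1 X103.4942 Y113.9590 F3348
G1 X91.7686 Y113.0119 F3348
G1 X79.8195 Y111.8578 F3348
G1 X67.6469 Y110.4966 F3348
G1 X55.2509 Y108.9285 F3348
G1 X42.6314 Y107.1533 F3348
G1 X29.7884 Y105.1711 F3348
G0 X59.9653 Y47.9294
M4 S193
G1 X96.2593 Y37.4150 F3348
G1 X126.1666 Y112.3314 F3348
G1 X133.6372 Y27.4671 F3348
M5

1 u = 1 mm; y_m = 187.4091 − y.

[1] `<path>` quadratic bezier, #008000→engrave S193 F3348: (126.2751,115.2322) → (114.9964,114.6991) → (103.4942,113.9590) → (91.7686,113.0119) → (79.8195,111.8578) → (67.6469,110.4966) → (55.2509,108.9285) → (42.6314,107.1533) → (29.7884,105.1711)

[2] `<path>` open polyline, #008000→engrave S193 F3348: (59.9653,47.9294) → (96.2593,37.4150) → (126.1666,112.3314) → (133.6372,27.4671)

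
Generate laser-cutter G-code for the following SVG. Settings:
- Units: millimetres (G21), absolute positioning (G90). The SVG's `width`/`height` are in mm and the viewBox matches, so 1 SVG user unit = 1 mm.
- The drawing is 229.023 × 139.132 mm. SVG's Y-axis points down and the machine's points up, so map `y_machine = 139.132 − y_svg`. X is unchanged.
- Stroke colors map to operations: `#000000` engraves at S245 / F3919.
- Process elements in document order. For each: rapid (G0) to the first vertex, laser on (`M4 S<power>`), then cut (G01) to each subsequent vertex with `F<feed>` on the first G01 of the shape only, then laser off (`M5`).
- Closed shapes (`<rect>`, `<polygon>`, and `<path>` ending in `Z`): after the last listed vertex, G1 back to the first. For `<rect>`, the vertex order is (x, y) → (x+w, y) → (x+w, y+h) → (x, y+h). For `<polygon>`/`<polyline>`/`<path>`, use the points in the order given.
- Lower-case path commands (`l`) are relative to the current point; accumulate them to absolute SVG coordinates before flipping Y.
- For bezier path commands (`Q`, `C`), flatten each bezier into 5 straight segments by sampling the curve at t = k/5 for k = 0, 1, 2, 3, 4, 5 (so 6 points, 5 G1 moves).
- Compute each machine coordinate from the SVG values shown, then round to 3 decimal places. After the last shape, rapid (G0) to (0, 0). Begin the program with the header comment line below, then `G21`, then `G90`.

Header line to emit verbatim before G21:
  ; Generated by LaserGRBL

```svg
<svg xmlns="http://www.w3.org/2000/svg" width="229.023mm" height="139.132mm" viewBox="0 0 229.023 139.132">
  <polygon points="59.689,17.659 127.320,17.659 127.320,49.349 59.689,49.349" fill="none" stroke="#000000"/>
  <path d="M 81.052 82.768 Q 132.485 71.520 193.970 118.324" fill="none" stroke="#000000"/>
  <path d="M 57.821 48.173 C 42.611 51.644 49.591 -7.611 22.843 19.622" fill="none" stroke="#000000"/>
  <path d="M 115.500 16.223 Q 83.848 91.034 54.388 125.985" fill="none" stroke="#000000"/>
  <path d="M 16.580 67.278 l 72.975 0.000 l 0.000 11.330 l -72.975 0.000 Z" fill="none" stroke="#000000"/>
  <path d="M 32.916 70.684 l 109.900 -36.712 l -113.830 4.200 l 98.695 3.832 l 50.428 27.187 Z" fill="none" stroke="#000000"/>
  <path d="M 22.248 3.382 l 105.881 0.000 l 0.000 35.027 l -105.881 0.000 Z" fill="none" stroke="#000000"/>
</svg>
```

Since the viewBox matches the mm dimensions, user units are millimetres directly. The only transform is the Y-flip y_m = 139.132 − y_svg.

Shape 1 is a rectangle drawn with `<polygon>`. Its stroke #000000 means engrave at S245, F3919. After flipping Y the toolpath is (59.689,121.473) → (127.320,121.473) → (127.320,89.783) → (59.689,89.783) → (59.689,121.473), returning to the start.

Shape 2 is a quadratic bezier drawn with `<path>`. Its stroke #000000 means engrave at S245, F3919. After flipping Y the toolpath is (81.052,56.364) → (102.027,58.541) → (123.807,56.074) → (146.390,48.963) → (169.778,37.208) → (193.970,20.808).

Shape 3 is a cubic bezier drawn with `<path>`. Its stroke #000000 means engrave at S245, F3919. After flipping Y the toolpath is (57.821,90.959) → (50.910,95.210) → (46.641,107.353) → (42.330,120.225) → (35.292,126.665) → (22.843,119.510).

Shape 4 is a quadratic bezier drawn with `<path>`. Its stroke #000000 means engrave at S245, F3919. After flipping Y the toolpath is (115.500,122.909) → (102.927,94.579) → (90.529,69.438) → (78.307,47.485) → (66.260,28.722) → (54.388,13.147).

Shape 5 is a rectangle drawn with `<path>`. Its stroke #000000 means engrave at S245, F3919. After flipping Y the toolpath is (16.580,71.854) → (89.555,71.854) → (89.555,60.524) → (16.580,60.524) → (16.580,71.854), returning to the start.

Shape 6 is a closed polygon drawn with `<path>`. Its stroke #000000 means engrave at S245, F3919. After flipping Y the toolpath is (32.916,68.448) → (142.816,105.160) → (28.986,100.960) → (127.681,97.128) → (178.109,69.941) → (32.916,68.448), returning to the start.

Shape 7 is a rectangle drawn with `<path>`. Its stroke #000000 means engrave at S245, F3919. After flipping Y the toolpath is (22.248,135.750) → (128.129,135.750) → (128.129,100.723) → (22.248,100.723) → (22.248,135.750), returning to the start.

; Generated by LaserGRBL
G21
G90
G0 X59.689 Y121.473
M4 S245
G01 X127.320 Y121.473 F3919
G01 X127.320 Y89.783
G01 X59.689 Y89.783
G01 X59.689 Y121.473
M5
G0 X81.052 Y56.364
M4 S245
G01 X102.027 Y58.541 F3919
G01 X123.807 Y56.074
G01 X146.390 Y48.963
G01 X169.778 Y37.208
G01 X193.970 Y20.808
M5
G0 X57.821 Y90.959
M4 S245
G01 X50.910 Y95.210 F3919
G01 X46.641 Y107.353
G01 X42.330 Y120.225
G01 X35.292 Y126.665
G01 X22.843 Y119.510
M5
G0 X115.500 Y122.909
M4 S245
G01 X102.927 Y94.579 F3919
G01 X90.529 Y69.438
G01 X78.307 Y47.485
G01 X66.260 Y28.722
G01 X54.388 Y13.147
M5
G0 X16.580 Y71.854
M4 S245
G01 X89.555 Y71.854 F3919
G01 X89.555 Y60.524
G01 X16.580 Y60.524
G01 X16.580 Y71.854
M5
G0 X32.916 Y68.448
M4 S245
G01 X142.816 Y105.160 F3919
G01 X28.986 Y100.960
G01 X127.681 Y97.128
G01 X178.109 Y69.941
G01 X32.916 Y68.448
M5
G0 X22.248 Y135.750
M4 S245
G01 X128.129 Y135.750 F3919
G01 X128.129 Y100.723
G01 X22.248 Y100.723
G01 X22.248 Y135.750
M5
G0 X0.000 Y0.000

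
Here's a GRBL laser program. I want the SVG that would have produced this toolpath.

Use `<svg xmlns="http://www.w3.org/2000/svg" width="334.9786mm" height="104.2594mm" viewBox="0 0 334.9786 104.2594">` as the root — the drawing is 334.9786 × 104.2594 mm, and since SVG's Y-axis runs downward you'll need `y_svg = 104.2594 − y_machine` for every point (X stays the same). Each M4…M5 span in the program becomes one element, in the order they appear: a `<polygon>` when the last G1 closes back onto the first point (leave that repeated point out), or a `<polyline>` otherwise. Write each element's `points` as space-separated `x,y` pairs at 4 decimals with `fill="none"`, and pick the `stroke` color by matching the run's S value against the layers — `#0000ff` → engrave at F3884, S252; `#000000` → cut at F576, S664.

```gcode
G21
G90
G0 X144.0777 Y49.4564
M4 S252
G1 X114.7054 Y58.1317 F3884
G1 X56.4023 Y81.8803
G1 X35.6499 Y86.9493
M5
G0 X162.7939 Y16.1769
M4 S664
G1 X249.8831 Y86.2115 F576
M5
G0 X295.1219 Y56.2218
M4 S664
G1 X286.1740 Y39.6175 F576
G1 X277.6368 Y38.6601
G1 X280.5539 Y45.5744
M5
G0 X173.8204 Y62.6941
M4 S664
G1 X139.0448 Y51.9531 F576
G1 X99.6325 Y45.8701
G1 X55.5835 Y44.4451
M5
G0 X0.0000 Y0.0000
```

Each laser-on run becomes one SVG element. Flip Y back into SVG space with y_svg = 104.2594 − y_machine.

Run 1: power S252 maps to stroke `#0000ff` (engrave). The run is open, so emit a `<polyline>` with points (Y-flipped): 144.0777,54.8030 114.7054,46.1277 56.4023,22.3791 35.6499,17.3101.

Run 2: S664 ⇒ cut layer `#000000`. The run is open, so emit a `<polyline>` with points (Y-flipped): 162.7939,88.0825 249.8831,18.0479.

Run 3: the run's S664 means `#000000` (cut). The run is open, so emit a `<polyline>` with points (Y-flipped): 295.1219,48.0376 286.1740,64.6419 277.6368,65.5993 280.5539,58.6850.

Run 4: power S664 maps to stroke `#000000` (cut). The run is open, so emit a `<polyline>` with points (Y-flipped): 173.8204,41.5653 139.0448,52.3063 99.6325,58.3893 55.5835,59.8143.

<svg xmlns="http://www.w3.org/2000/svg" width="334.9786mm" height="104.2594mm" viewBox="0 0 334.9786 104.2594">
  <polyline points="144.0777,54.8030 114.7054,46.1277 56.4023,22.3791 35.6499,17.3101" fill="none" stroke="#0000ff"/>
  <polyline points="162.7939,88.0825 249.8831,18.0479" fill="none" stroke="#000000"/>
  <polyline points="295.1219,48.0376 286.1740,64.6419 277.6368,65.5993 280.5539,58.6850" fill="none" stroke="#000000"/>
  <polyline points="173.8204,41.5653 139.0448,52.3063 99.6325,58.3893 55.5835,59.8143" fill="none" stroke="#000000"/>
</svg>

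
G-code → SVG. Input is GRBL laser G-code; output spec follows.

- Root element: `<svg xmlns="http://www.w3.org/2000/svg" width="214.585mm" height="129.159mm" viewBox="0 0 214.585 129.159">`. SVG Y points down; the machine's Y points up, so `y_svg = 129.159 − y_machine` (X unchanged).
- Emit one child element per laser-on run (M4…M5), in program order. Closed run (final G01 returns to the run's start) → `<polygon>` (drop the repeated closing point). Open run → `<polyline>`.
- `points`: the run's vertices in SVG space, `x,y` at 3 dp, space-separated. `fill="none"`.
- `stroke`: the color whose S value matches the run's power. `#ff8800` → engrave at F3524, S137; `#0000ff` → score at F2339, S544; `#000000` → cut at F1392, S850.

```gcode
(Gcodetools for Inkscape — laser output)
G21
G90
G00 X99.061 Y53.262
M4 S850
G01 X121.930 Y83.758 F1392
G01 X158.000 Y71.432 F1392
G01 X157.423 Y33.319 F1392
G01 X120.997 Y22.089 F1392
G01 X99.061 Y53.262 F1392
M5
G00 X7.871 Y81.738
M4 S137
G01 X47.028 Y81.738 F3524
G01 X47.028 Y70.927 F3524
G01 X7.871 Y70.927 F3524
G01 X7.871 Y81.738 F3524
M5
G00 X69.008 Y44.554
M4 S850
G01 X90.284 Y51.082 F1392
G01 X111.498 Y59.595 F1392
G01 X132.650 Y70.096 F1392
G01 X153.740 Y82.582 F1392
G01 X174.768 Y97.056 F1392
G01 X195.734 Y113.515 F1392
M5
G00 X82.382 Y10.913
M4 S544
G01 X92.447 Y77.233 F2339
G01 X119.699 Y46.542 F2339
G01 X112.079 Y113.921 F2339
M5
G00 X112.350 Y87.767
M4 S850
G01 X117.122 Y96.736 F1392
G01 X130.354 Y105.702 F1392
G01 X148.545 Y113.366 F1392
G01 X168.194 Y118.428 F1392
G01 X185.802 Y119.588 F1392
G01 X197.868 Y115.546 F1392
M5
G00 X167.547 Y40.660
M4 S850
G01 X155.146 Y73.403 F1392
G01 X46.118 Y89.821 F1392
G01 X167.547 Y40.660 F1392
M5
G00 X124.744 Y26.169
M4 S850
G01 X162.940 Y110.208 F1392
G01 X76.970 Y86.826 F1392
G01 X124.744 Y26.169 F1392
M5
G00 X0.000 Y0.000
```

<svg xmlns="http://www.w3.org/2000/svg" width="214.585mm" height="129.159mm" viewBox="0 0 214.585 129.159">
  <polygon points="99.061,75.897 121.930,45.401 158.000,57.727 157.423,95.840 120.997,107.070" fill="none" stroke="#000000"/>
  <polygon points="7.871,47.421 47.028,47.421 47.028,58.232 7.871,58.232" fill="none" stroke="#ff8800"/>
  <polyline points="69.008,84.605 90.284,78.077 111.498,69.564 132.650,59.063 153.740,46.577 174.768,32.103 195.734,15.644" fill="none" stroke="#000000"/>
  <polyline points="82.382,118.246 92.447,51.926 119.699,82.617 112.079,15.238" fill="none" stroke="#0000ff"/>
  <polyline points="112.350,41.392 117.122,32.423 130.354,23.457 148.545,15.793 168.194,10.731 185.802,9.571 197.868,13.613" fill="none" stroke="#000000"/>
  <polygon points="167.547,88.499 155.146,55.756 46.118,39.338" fill="none" stroke="#000000"/>
  <polygon points="124.744,102.990 162.940,18.951 76.970,42.333" fill="none" stroke="#000000"/>
</svg>

y_svg = 129.159 − y_m.

[1] S850→`#000000` (cut); closed run; points: 99.061,75.897 121.930,45.401 158.000,57.727 157.423,95.840 120.997,107.070

[2] S137→`#ff8800` (engrave); closed run; points: 7.871,47.421 47.028,47.421 47.028,58.232 7.871,58.232

[3] S850→`#000000` (cut); open run; points: 69.008,84.605 90.284,78.077 111.498,69.564 132.650,59.063 153.740,46.577 174.768,32.103 195.734,15.644

[4] S544→`#0000ff` (score); open run; points: 82.382,118.246 92.447,51.926 119.699,82.617 112.079,15.238

[5] S850→`#000000` (cut); open run; points: 112.350,41.392 117.122,32.423 130.354,23.457 148.545,15.793 168.194,10.731 185.802,9.571 197.868,13.613

[6] S850→`#000000` (cut); closed run; points: 167.547,88.499 155.146,55.756 46.118,39.338

[7] S850→`#000000` (cut); closed run; points: 124.744,102.990 162.940,18.951 76.970,42.333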